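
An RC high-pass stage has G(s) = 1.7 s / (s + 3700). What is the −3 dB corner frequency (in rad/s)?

For a single-pole high-pass, the −3 dB point is at the pole: ω = 3700 rad/s.

3700 rad/s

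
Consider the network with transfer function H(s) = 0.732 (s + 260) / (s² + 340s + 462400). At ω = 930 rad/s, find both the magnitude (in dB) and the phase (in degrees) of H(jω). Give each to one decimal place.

|j930 + 260| = √(930² + 260²) = 965.7
|(j930)² + 340(j930) + 462400| = |-4.025e+05 + j3.162e+05| = 5.118e+05
|H(j930)| = 0.732 × 965.7 / 5.118e+05 = 0.001381
20 log₁₀(0.001381) = -57.20 dB
∠(j930 + 260) = arctan(930/260) = 74.38°
∠[(j930)² + 340(j930) + 462400] = ∠[-4.025e+05 + j3.162e+05] = 141.85°
∠H(j930) = 74.38° − 141.85° = -67.47°

|H| = -57.2 dB, ∠H = -67.5°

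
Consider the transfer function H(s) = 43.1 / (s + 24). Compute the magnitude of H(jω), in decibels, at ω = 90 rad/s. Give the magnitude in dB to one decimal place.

-6.7 dB

|j90 + 24| = √(90² + 24²) = 93.15
|H(j90)| = 43.1 / 93.15 = 0.46272
20 log₁₀(0.46272) = -6.69 dB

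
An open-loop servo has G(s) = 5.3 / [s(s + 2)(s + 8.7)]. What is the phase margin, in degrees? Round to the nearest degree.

79 deg

Gain crossover: |G(jω)| = 1 at ω ≈ 0.301 rad/s.
∠G(j0.301) = −90° − arctan(0.301/2) − arctan(0.301/8.7) ≈ -100.54°
PM = 180° + (-100.54°) = 79.46°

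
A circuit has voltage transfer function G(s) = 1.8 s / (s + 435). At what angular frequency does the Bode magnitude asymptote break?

435 rad/sec

The single real pole at s = −435 gives a corner at ω = 435 rad/sec.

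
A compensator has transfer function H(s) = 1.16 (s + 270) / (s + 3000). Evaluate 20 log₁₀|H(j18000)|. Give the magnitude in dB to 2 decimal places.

1.17 dB

|j18000 + 270| = √(18000² + 270²) = 1.8e+04
|j18000 + 3000| = √(18000² + 3000²) = 1.825e+04
|H(j18000)| = 1.16 × 1.8e+04 / 1.825e+04 = 1.1443
20 log₁₀(1.1443) = 1.171 dB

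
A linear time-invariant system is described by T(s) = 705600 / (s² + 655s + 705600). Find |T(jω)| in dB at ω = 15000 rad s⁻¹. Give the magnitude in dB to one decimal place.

|(j15000)² + 655(j15000) + 705600| = |-2.2429e+08 + j9.825e+06| = 2.245e+08
|T(j15000)| = 705600 / 2.245e+08 = 0.0031429
20 log₁₀(0.0031429) = -50.05 dB

-50.1 dB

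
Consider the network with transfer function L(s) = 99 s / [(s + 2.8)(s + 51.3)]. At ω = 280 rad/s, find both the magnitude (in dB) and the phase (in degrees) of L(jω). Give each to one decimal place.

|L| = -9.2 dB, ∠L = -79.0 deg

|j280| = 280
|j280 + 2.8| = √(280² + 2.8²) = 280
|j280 + 51.3| = √(280² + 51.3²) = 284.7
|L(j280)| = 99 × 280 / (280 × 284.7) = 0.34777
20 log₁₀(0.34777) = -9.17 dB
∠(j280) = 90.00°
∠(j280 + 2.8) = arctan(280/2.8) = 89.43°
∠(j280 + 51.3) = arctan(280/51.3) = 79.62°
∠L(j280) = 90.00° − (89.43° + 79.62°) = -79.04°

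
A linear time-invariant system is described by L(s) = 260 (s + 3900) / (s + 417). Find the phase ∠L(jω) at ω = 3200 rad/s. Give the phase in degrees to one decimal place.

∠(j3200 + 3900) = arctan(3200/3900) = 39.37°
∠(j3200 + 417) = arctan(3200/417) = 82.58°
∠L(j3200) = 39.37° − 82.58° = -43.21°

-43.2°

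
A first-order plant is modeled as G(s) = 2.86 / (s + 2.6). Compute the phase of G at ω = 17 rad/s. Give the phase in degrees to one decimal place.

∠(j17 + 2.6) = arctan(17/2.6) = 81.30°
∠G(j17) = −81.30° = -81.30°

-81.3°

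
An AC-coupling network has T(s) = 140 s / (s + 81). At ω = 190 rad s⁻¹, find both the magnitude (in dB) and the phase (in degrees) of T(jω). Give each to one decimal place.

|j190| = 190
|j190 + 81| = √(190² + 81²) = 206.5
|T(j190)| = 140 × 190 / 206.5 = 128.79
20 log₁₀(128.79) = 42.20 dB
∠(j190) = 90.00°
∠(j190 + 81) = arctan(190/81) = 66.91°
∠T(j190) = 90.00° − 66.91° = 23.09°

|T| = 42.2 dB, ∠T = 23.1°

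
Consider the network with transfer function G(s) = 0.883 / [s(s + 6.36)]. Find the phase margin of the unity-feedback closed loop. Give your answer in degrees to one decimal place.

Gain crossover: |G(jω)| = 1 at ω ≈ 0.139 rad s⁻¹.
∠G(j0.139) = −90° − arctan(0.139/6.36) ≈ -91.25°
PM = 180° + (-91.25°) = 88.75°

88.7°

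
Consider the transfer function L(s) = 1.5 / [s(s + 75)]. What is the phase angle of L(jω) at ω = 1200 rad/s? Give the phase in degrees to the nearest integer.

-176 deg

∠(j1200 + 75) = arctan(1200/75) = 86.42°
∠(j1200) = 90.00°
∠L(j1200) = − (86.42° + 90.00°) = -176.42°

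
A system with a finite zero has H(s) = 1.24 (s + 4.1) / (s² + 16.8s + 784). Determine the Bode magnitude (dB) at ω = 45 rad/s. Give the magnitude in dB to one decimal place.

|j45 + 4.1| = √(45² + 4.1²) = 45.19
|(j45)² + 16.8(j45) + 784| = |-1241 + j756| = 1453
|H(j45)| = 1.24 × 45.19 / 1453 = 0.038559
20 log₁₀(0.038559) = -28.28 dB

-28.3 dB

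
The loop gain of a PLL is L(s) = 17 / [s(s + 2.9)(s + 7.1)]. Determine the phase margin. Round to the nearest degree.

68°

Gain crossover: |L(jω)| = 1 at ω ≈ 0.792 rad/sec.
∠L(j0.792) = −90° − arctan(0.792/2.9) − arctan(0.792/7.1) ≈ -111.63°
PM = 180° + (-111.63°) = 68.37°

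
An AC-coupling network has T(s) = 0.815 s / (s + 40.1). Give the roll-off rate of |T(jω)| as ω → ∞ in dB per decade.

0 dB/decade

With 1 zero and 1 pole, the high-frequency asymptotic slope is 20 × (1 − 1) = 0 dB/decade.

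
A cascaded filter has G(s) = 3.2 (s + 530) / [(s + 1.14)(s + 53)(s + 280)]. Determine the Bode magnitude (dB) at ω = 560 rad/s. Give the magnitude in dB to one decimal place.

|j560 + 530| = √(560² + 530²) = 771
|j560 + 1.14| = √(560² + 1.14²) = 560
|j560 + 53| = √(560² + 53²) = 562.5
|j560 + 280| = √(560² + 280²) = 626.1
|G(j560)| = 3.2 × 771 / (560 × 562.5 × 626.1) = 1.251e-05
20 log₁₀(1.251e-05) = -98.05 dB

-98.1 dB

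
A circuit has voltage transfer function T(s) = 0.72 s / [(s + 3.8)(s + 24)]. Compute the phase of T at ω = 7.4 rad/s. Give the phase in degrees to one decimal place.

∠(j7.4) = 90.00°
∠(j7.4 + 3.8) = arctan(7.4/3.8) = 62.82°
∠(j7.4 + 24) = arctan(7.4/24) = 17.14°
∠T(j7.4) = 90.00° − (62.82° + 17.14°) = 10.04°

10.0°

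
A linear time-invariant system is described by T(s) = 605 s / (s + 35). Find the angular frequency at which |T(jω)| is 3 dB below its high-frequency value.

For a single-pole high-pass, the −3 dB point is at the pole: ω = 35 rad/sec.

35 rad/sec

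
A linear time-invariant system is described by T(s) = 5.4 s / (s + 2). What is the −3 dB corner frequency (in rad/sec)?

2 rad/sec

For a single-pole high-pass, the −3 dB point is at the pole: ω = 2 rad/sec.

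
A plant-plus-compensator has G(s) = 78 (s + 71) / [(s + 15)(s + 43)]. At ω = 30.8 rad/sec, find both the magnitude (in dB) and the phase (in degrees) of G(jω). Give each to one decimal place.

|G| = 10.5 dB, ∠G = -76.2°

|j30.8 + 71| = √(30.8² + 71²) = 77.39
|j30.8 + 15| = √(30.8² + 15²) = 34.26
|j30.8 + 43| = √(30.8² + 43²) = 52.89
|G(j30.8)| = 78 × 77.39 / (34.26 × 52.89) = 3.3314
20 log₁₀(3.3314) = 10.45 dB
∠(j30.8 + 71) = arctan(30.8/71) = 23.45°
∠(j30.8 + 15) = arctan(30.8/15) = 64.03°
∠(j30.8 + 43) = arctan(30.8/43) = 35.61°
∠G(j30.8) = 23.45° − (64.03° + 35.61°) = -76.20°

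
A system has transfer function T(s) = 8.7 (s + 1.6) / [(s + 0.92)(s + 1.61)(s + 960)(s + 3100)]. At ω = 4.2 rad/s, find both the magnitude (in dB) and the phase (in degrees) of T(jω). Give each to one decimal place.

|j4.2 + 1.6| = √(4.2² + 1.6²) = 4.494
|j4.2 + 0.92| = √(4.2² + 0.92²) = 4.3
|j4.2 + 1.61| = √(4.2² + 1.61²) = 4.498
|j4.2 + 960| = √(4.2² + 960²) = 960
|j4.2 + 3100| = √(4.2² + 3100²) = 3100
|T(j4.2)| = 8.7 × 4.494 / (4.3 × 4.498 × 960 × 3100) = 6.7938e-07
20 log₁₀(6.7938e-07) = -123.36 dB
∠(j4.2 + 1.6) = arctan(4.2/1.6) = 69.15°
∠(j4.2 + 0.92) = arctan(4.2/0.92) = 77.64°
∠(j4.2 + 1.61) = arctan(4.2/1.61) = 69.03°
∠(j4.2 + 960) = arctan(4.2/960) = 0.25°
∠(j4.2 + 3100) = arctan(4.2/3100) = 0.08°
∠T(j4.2) = 69.15° − (77.64° + 69.03° + 0.25° + 0.08°) = -77.85°

|T| = -123.4 dB, ∠T = -77.9°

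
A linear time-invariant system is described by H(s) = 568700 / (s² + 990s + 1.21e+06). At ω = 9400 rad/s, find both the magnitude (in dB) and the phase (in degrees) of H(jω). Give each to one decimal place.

|H| = -43.8 dB, ∠H = -173.9 deg

|(j9400)² + 990(j9400) + 1.21e+06| = |-8.715e+07 + j9.306e+06| = 8.765e+07
|H(j9400)| = 568700 / 8.765e+07 = 0.0064886
20 log₁₀(0.0064886) = -43.76 dB
∠[(j9400)² + 990(j9400) + 1.21e+06] = ∠[-8.715e+07 + j9.306e+06] = 173.90°
∠H(j9400) = −173.90° = -173.90°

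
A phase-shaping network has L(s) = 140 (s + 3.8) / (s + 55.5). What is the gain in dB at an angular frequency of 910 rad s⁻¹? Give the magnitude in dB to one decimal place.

|j910 + 3.8| = √(910² + 3.8²) = 910
|j910 + 55.5| = √(910² + 55.5²) = 911.7
|L(j910)| = 140 × 910 / 911.7 = 139.74
20 log₁₀(139.74) = 42.91 dB

42.9 dB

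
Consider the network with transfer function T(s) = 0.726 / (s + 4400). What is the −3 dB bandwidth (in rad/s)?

4400 rad/s

For a single-pole low-pass, the −3 dB point is at the pole: ω = 4400 rad/s.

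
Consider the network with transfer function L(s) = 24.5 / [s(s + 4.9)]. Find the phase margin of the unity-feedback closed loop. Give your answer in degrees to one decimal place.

51.4°

Gain crossover: |L(jω)| = 1 at ω ≈ 3.91 rad s⁻¹.
∠L(j3.91) = −90° − arctan(3.91/4.9) ≈ -128.58°
PM = 180° + (-128.58°) = 51.42°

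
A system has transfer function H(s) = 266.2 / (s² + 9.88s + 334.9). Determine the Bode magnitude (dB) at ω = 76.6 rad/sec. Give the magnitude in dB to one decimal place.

|(j76.6)² + 9.88(j76.6) + 334.9| = |-5532.7 + j756.81| = 5584
|H(j76.6)| = 266.2 / 5584 = 0.04767
20 log₁₀(0.04767) = -26.44 dB

-26.4 dB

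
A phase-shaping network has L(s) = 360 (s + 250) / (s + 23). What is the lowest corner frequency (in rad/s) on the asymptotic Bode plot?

23 rad/s

Break frequencies occur at each pole and zero magnitude: 23 rad/s, 250 rad/s.
The lowest is 23 rad/s.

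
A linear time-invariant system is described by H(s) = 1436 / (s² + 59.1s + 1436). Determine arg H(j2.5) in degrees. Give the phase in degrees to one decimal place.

∠[(j2.5)² + 59.1(j2.5) + 1436] = ∠[1429.8 + j147.75] = 5.90°
∠H(j2.5) = −5.90° = -5.90°

-5.9 deg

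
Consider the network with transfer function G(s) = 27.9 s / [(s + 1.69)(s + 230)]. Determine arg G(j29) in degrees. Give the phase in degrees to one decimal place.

∠(j29) = 90.00°
∠(j29 + 1.69) = arctan(29/1.69) = 86.66°
∠(j29 + 230) = arctan(29/230) = 7.19°
∠G(j29) = 90.00° − (86.66° + 7.19°) = -3.85°

-3.9°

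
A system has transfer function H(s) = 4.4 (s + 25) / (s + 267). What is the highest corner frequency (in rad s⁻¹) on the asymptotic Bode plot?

Break frequencies occur at each pole and zero magnitude: 25 rad s⁻¹, 267 rad s⁻¹.
The highest is 267 rad s⁻¹.

267 rad s⁻¹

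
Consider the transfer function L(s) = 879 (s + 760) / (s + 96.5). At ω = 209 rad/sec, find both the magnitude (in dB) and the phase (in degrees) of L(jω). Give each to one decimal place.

|j209 + 760| = √(209² + 760²) = 788.2
|j209 + 96.5| = √(209² + 96.5²) = 230.2
|L(j209)| = 879 × 788.2 / 230.2 = 3009.7
20 log₁₀(3009.7) = 69.57 dB
∠(j209 + 760) = arctan(209/760) = 15.38°
∠(j209 + 96.5) = arctan(209/96.5) = 65.22°
∠L(j209) = 15.38° − 65.22° = -49.84°

|L| = 69.6 dB, ∠L = -49.8°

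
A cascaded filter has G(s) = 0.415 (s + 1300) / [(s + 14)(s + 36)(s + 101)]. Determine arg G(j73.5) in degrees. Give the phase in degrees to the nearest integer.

-176°

∠(j73.5 + 1300) = arctan(73.5/1300) = 3.24°
∠(j73.5 + 14) = arctan(73.5/14) = 79.22°
∠(j73.5 + 36) = arctan(73.5/36) = 63.90°
∠(j73.5 + 101) = arctan(73.5/101) = 36.04°
∠G(j73.5) = 3.24° − (79.22° + 63.90° + 36.04°) = -175.93°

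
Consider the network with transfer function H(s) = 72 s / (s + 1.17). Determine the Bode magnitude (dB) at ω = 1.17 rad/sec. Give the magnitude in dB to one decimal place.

|j1.17| = 1.17
|j1.17 + 1.17| = √(1.17² + 1.17²) = 1.655
|H(j1.17)| = 72 × 1.17 / 1.655 = 50.912
20 log₁₀(50.912) = 34.14 dB

34.1 dB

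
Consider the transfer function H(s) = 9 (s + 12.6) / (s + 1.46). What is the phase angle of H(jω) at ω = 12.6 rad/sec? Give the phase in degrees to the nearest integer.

∠(j12.6 + 12.6) = arctan(12.6/12.6) = 45.00°
∠(j12.6 + 1.46) = arctan(12.6/1.46) = 83.39°
∠H(j12.6) = 45.00° − 83.39° = -38.39°

-38°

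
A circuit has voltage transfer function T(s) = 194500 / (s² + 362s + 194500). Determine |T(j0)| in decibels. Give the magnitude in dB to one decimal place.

0.0 dB

T(0) = 194500 / 194500 = 1
20 log₁₀(1) = 0.00 dB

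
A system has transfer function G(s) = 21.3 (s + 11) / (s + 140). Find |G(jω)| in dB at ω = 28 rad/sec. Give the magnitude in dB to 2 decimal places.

|j28 + 11| = √(28² + 11²) = 30.08
|j28 + 140| = √(28² + 140²) = 142.8
|G(j28)| = 21.3 × 30.08 / 142.8 = 4.4881
20 log₁₀(4.4881) = 13.041 dB

13.04 dB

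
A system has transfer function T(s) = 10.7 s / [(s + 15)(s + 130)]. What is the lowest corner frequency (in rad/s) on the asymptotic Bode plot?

Break frequencies occur at each pole and zero magnitude: 15 rad/s, 130 rad/s.
The lowest is 15 rad/s.

15 rad/s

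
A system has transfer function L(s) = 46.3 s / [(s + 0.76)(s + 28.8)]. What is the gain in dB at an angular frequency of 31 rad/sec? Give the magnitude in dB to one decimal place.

|j31| = 31
|j31 + 0.76| = √(31² + 0.76²) = 31.01
|j31 + 28.8| = √(31² + 28.8²) = 42.31
|L(j31)| = 46.3 × 31 / (31.01 × 42.31) = 1.0939
20 log₁₀(1.0939) = 0.78 dB

0.8 dB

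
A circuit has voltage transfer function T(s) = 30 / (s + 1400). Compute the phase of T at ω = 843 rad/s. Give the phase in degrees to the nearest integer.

-31 deg

∠(j843 + 1400) = arctan(843/1400) = 31.05°
∠T(j843) = −31.05° = -31.05°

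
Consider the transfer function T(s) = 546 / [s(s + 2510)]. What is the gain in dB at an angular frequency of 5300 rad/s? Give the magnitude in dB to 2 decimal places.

|j5300 + 2510| = √(5300² + 2510²) = 5864
|j5300| = 5300
|T(j5300)| = 546 / (5864 × 5300) = 1.7567e-05
20 log₁₀(1.7567e-05) = -95.106 dB

-95.11 dB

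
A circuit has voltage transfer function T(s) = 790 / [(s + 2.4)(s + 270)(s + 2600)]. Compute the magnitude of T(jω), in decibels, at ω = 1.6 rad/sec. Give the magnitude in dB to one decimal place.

-68.2 dB

|j1.6 + 2.4| = √(1.6² + 2.4²) = 2.884
|j1.6 + 270| = √(1.6² + 270²) = 270
|j1.6 + 2600| = √(1.6² + 2600²) = 2600
|T(j1.6)| = 790 / (2.884 × 270 × 2600) = 0.00039014
20 log₁₀(0.00039014) = -68.18 dB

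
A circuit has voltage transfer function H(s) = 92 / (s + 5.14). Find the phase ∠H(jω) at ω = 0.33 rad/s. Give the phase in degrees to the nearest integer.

∠(j0.33 + 5.14) = arctan(0.33/5.14) = 3.67°
∠H(j0.33) = −3.67° = -3.67°

-4°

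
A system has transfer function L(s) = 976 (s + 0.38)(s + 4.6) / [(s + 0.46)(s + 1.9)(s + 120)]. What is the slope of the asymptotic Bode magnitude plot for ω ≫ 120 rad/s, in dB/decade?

-20 dB/decade

With 2 zeros and 3 poles, the high-frequency asymptotic slope is 20 × (2 − 3) = -20 dB/decade.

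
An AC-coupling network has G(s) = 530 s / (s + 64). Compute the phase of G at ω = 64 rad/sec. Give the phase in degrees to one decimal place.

45.0 deg

∠(j64) = 90.00°
∠(j64 + 64) = arctan(64/64) = 45.00°
∠G(j64) = 90.00° − 45.00° = 45.00°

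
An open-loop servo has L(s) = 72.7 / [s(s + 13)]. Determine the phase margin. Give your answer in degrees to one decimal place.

Gain crossover: |L(jω)| = 1 at ω ≈ 5.19 rad s⁻¹.
∠L(j5.19) = −90° − arctan(5.19/13) ≈ -111.78°
PM = 180° + (-111.78°) = 68.22°

68.2 deg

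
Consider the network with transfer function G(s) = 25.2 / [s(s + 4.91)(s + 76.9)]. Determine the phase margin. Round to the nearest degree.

89°

Gain crossover: |G(jω)| = 1 at ω ≈ 0.0667 rad/s.
∠G(j0.0667) = −90° − arctan(0.0667/4.91) − arctan(0.0667/76.9) ≈ -90.83°
PM = 180° + (-90.83°) = 89.17°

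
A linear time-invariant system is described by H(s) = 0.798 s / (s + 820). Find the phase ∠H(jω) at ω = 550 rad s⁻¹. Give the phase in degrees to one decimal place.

56.1°

∠(j550) = 90.00°
∠(j550 + 820) = arctan(550/820) = 33.85°
∠H(j550) = 90.00° − 33.85° = 56.15°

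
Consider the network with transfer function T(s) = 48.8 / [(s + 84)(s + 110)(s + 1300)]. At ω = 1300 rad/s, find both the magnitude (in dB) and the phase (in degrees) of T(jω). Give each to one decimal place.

|T| = -156.1 dB, ∠T = -216.5°

|j1300 + 84| = √(1300² + 84²) = 1303
|j1300 + 110| = √(1300² + 110²) = 1305
|j1300 + 1300| = √(1300² + 1300²) = 1838
|T(j1300)| = 48.8 / (1303 × 1305 × 1838) = 1.5618e-08
20 log₁₀(1.5618e-08) = -156.13 dB
∠(j1300 + 84) = arctan(1300/84) = 86.30°
∠(j1300 + 110) = arctan(1300/110) = 85.16°
∠(j1300 + 1300) = arctan(1300/1300) = 45.00°
∠T(j1300) = − (86.30° + 85.16° + 45.00°) = -216.47°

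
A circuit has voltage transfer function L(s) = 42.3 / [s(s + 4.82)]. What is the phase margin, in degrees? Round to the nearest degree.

40°

Gain crossover: |L(jω)| = 1 at ω ≈ 5.68 rad/s.
∠L(j5.68) = −90° − arctan(5.68/4.82) ≈ -139.68°
PM = 180° + (-139.68°) = 40.32°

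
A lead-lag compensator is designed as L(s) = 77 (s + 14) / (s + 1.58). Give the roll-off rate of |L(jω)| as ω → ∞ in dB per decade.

0 dB/decade

With 1 zero and 1 pole, the high-frequency asymptotic slope is 20 × (1 − 1) = 0 dB/decade.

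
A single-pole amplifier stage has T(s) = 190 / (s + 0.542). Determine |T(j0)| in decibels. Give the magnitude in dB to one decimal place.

50.9 dB

T(0) = 190 / 0.542 = 350.55
20 log₁₀(350.55) = 50.90 dB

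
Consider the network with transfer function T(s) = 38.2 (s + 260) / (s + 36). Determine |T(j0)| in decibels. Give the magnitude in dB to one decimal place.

48.8 dB

T(0) = 38.2 × 260 / 36 = 275.89
20 log₁₀(275.89) = 48.81 dB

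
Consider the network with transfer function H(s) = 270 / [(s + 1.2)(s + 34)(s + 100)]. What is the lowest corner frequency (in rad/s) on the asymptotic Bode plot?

Break frequencies occur at each pole and zero magnitude: 1.2 rad/s, 34 rad/s, 100 rad/s.
The lowest is 1.2 rad/s.

1.2 rad/s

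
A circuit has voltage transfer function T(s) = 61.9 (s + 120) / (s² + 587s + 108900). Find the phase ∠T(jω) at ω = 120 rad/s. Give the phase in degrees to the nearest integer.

∠(j120 + 120) = arctan(120/120) = 45.00°
∠[(j120)² + 587(j120) + 108900] = ∠[94500 + j70440] = 36.70°
∠T(j120) = 45.00° − 36.70° = 8.30°

8 deg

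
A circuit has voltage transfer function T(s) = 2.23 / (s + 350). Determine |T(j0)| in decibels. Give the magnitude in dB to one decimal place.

-43.9 dB

T(0) = 2.23 / 350 = 0.0063714
20 log₁₀(0.0063714) = -43.92 dB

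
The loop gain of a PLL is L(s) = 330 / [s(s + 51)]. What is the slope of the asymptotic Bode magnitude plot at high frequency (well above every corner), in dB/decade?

With 0 zeros and 2 poles, the high-frequency asymptotic slope is 20 × (0 − 2) = -40 dB/decade.

-40 dB/decade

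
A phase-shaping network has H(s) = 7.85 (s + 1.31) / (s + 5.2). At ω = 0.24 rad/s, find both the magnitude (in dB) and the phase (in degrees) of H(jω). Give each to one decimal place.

|j0.24 + 1.31| = √(0.24² + 1.31²) = 1.332
|j0.24 + 5.2| = √(0.24² + 5.2²) = 5.206
|H(j0.24)| = 7.85 × 1.332 / 5.206 = 2.0084
20 log₁₀(2.0084) = 6.06 dB
∠(j0.24 + 1.31) = arctan(0.24/1.31) = 10.38°
∠(j0.24 + 5.2) = arctan(0.24/5.2) = 2.64°
∠H(j0.24) = 10.38° − 2.64° = 7.74°

|H| = 6.1 dB, ∠H = 7.7 deg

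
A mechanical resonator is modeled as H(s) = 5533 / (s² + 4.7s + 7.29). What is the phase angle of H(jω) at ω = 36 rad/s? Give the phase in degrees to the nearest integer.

∠[(j36)² + 4.7(j36) + 7.29] = ∠[-1288.7 + j169.2] = 172.52°
∠H(j36) = −172.52° = -172.52°

-173 deg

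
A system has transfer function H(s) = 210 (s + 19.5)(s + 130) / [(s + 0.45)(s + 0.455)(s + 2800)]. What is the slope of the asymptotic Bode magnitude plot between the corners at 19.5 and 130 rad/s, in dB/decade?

-20 dB/decade

In this band the factors already past their corner are: zero at 19.5, pole at 0.45, pole at 0.455; net slope = -20 dB/decade.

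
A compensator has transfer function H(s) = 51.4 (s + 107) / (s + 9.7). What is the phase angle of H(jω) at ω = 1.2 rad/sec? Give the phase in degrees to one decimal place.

-6.4 deg

∠(j1.2 + 107) = arctan(1.2/107) = 0.64°
∠(j1.2 + 9.7) = arctan(1.2/9.7) = 7.05°
∠H(j1.2) = 0.64° − 7.05° = -6.41°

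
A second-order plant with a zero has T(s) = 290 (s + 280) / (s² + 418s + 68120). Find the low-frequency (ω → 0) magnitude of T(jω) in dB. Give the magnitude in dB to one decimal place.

T(0) = 290 × 280 / 68120 = 1.192
20 log₁₀(1.192) = 1.53 dB

1.5 dB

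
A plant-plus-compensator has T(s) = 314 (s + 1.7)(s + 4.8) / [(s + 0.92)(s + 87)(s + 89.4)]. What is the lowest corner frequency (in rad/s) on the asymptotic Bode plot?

Break frequencies occur at each pole and zero magnitude: 0.92 rad/s, 1.7 rad/s, 4.8 rad/s, 87 rad/s, 89.4 rad/s.
The lowest is 0.92 rad/s.

0.92 rad/s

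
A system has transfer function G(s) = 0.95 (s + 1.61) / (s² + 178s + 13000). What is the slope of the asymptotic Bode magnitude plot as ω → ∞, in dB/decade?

-20 dB/decade

With 1 zero and 2 poles, the high-frequency asymptotic slope is 20 × (1 − 2) = -20 dB/decade.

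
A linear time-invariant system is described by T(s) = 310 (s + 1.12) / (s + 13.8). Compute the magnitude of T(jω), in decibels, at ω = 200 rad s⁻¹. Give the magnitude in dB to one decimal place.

|j200 + 1.12| = √(200² + 1.12²) = 200
|j200 + 13.8| = √(200² + 13.8²) = 200.5
|T(j200)| = 310 × 200 / 200.5 = 309.27
20 log₁₀(309.27) = 49.81 dB

49.8 dB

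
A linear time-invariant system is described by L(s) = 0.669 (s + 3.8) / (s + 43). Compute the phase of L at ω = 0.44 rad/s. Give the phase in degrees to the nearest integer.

∠(j0.44 + 3.8) = arctan(0.44/3.8) = 6.60°
∠(j0.44 + 43) = arctan(0.44/43) = 0.59°
∠L(j0.44) = 6.60° − 0.59° = 6.02°

6°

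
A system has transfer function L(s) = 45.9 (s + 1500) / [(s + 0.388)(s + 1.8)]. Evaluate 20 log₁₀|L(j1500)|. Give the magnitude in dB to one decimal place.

|j1500 + 1500| = √(1500² + 1500²) = 2121
|j1500 + 0.388| = √(1500² + 0.388²) = 1500
|j1500 + 1.8| = √(1500² + 1.8²) = 1500
|L(j1500)| = 45.9 × 2121 / (1500 × 1500) = 0.043275
20 log₁₀(0.043275) = -27.28 dB

-27.3 dB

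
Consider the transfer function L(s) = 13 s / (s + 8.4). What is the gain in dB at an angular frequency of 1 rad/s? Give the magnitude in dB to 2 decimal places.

|j1| = 1
|j1 + 8.4| = √(1² + 8.4²) = 8.459
|L(j1)| = 13 × 1 / 8.459 = 1.5368
20 log₁₀(1.5368) = 3.732 dB

3.73 dB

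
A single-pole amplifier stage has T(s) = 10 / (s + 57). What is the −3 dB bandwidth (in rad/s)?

For a single-pole low-pass, the −3 dB point is at the pole: ω = 57 rad/s.

57 rad/s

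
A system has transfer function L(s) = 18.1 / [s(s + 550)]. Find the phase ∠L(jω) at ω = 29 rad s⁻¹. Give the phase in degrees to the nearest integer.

∠(j29 + 550) = arctan(29/550) = 3.02°
∠(j29) = 90.00°
∠L(j29) = − (3.02° + 90.00°) = -93.02°

-93°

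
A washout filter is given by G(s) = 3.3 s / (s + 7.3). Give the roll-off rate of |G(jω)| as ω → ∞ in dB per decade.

With 1 zero and 1 pole, the high-frequency asymptotic slope is 20 × (1 − 1) = 0 dB/decade.

0 dB/decade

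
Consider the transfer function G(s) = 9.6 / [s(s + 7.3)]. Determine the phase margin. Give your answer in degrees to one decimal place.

79.9°

Gain crossover: |G(jω)| = 1 at ω ≈ 1.29 rad/s.
∠G(j1.29) = −90° − arctan(1.29/7.3) ≈ -100.06°
PM = 180° + (-100.06°) = 79.94°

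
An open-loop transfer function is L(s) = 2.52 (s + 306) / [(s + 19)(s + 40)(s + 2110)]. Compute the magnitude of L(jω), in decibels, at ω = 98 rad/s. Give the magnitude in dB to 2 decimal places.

|j98 + 306| = √(98² + 306²) = 321.3
|j98 + 19| = √(98² + 19²) = 99.82
|j98 + 40| = √(98² + 40²) = 105.8
|j98 + 2110| = √(98² + 2110²) = 2112
|L(j98)| = 2.52 × 321.3 / (99.82 × 105.8 × 2112) = 3.6278e-05
20 log₁₀(3.6278e-05) = -88.807 dB

-88.81 dB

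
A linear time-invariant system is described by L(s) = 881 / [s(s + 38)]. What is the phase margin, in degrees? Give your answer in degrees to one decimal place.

Gain crossover: |L(jω)| = 1 at ω ≈ 20.4 rad s⁻¹.
∠L(j20.4) = −90° − arctan(20.4/38) ≈ -118.25°
PM = 180° + (-118.25°) = 61.75°

61.7°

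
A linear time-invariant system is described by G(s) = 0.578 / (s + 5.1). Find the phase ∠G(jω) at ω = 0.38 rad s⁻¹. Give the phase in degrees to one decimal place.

-4.3°

∠(j0.38 + 5.1) = arctan(0.38/5.1) = 4.26°
∠G(j0.38) = −4.26° = -4.26°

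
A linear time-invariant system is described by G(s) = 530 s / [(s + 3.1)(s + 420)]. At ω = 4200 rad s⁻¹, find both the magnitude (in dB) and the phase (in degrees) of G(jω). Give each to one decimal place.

|G| = -18.0 dB, ∠G = -84.2°

|j4200| = 4200
|j4200 + 3.1| = √(4200² + 3.1²) = 4200
|j4200 + 420| = √(4200² + 420²) = 4221
|G(j4200)| = 530 × 4200 / (4200 × 4221) = 0.12556
20 log₁₀(0.12556) = -18.02 dB
∠(j4200) = 90.00°
∠(j4200 + 3.1) = arctan(4200/3.1) = 89.96°
∠(j4200 + 420) = arctan(4200/420) = 84.29°
∠G(j4200) = 90.00° − (89.96° + 84.29°) = -84.25°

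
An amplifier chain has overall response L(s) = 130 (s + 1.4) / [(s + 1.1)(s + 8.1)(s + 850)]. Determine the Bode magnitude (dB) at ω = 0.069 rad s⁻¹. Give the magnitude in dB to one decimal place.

-32.4 dB

|j0.069 + 1.4| = √(0.069² + 1.4²) = 1.402
|j0.069 + 1.1| = √(0.069² + 1.1²) = 1.102
|j0.069 + 8.1| = √(0.069² + 8.1²) = 8.1
|j0.069 + 850| = √(0.069² + 850²) = 850
|L(j0.069)| = 130 × 1.402 / (1.102 × 8.1 × 850) = 0.024012
20 log₁₀(0.024012) = -32.39 dB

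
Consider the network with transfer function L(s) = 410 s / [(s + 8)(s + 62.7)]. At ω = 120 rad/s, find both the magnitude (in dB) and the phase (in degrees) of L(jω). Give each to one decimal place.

|L| = 9.6 dB, ∠L = -58.6°

|j120| = 120
|j120 + 8| = √(120² + 8²) = 120.3
|j120 + 62.7| = √(120² + 62.7²) = 135.4
|L(j120)| = 410 × 120 / (120.3 × 135.4) = 3.0215
20 log₁₀(3.0215) = 9.60 dB
∠(j120) = 90.00°
∠(j120 + 8) = arctan(120/8) = 86.19°
∠(j120 + 62.7) = arctan(120/62.7) = 62.41°
∠L(j120) = 90.00° − (86.19° + 62.41°) = -58.60°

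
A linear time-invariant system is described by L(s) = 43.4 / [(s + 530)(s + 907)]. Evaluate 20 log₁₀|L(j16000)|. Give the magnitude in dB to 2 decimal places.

|j16000 + 530| = √(16000² + 530²) = 1.601e+04
|j16000 + 907| = √(16000² + 907²) = 1.603e+04
|L(j16000)| = 43.4 / (1.601e+04 × 1.603e+04) = 1.6917e-07
20 log₁₀(1.6917e-07) = -135.434 dB

-135.43 dB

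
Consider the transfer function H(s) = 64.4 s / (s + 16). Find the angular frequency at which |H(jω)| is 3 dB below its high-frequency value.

For a single-pole high-pass, the −3 dB point is at the pole: ω = 16 rad s⁻¹.

16 rad s⁻¹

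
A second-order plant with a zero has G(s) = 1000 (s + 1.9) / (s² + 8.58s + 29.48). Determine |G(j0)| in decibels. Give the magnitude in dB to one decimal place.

36.2 dB

G(0) = 1000 × 1.9 / 29.48 = 64.45
20 log₁₀(64.45) = 36.18 dB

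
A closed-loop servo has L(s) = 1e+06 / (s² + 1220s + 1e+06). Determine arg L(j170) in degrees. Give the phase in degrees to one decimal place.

-12.1 deg

∠[(j170)² + 1220(j170) + 1e+06] = ∠[9.711e+05 + j2.074e+05] = 12.06°
∠L(j170) = −12.06° = -12.06°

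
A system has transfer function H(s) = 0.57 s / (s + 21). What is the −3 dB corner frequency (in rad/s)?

For a single-pole high-pass, the −3 dB point is at the pole: ω = 21 rad/s.

21 rad/s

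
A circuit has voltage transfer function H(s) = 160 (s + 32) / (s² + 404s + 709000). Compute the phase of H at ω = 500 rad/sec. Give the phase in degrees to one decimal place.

62.6°

∠(j500 + 32) = arctan(500/32) = 86.34°
∠[(j500)² + 404(j500) + 709000] = ∠[4.59e+05 + j2.02e+05] = 23.75°
∠H(j500) = 86.34° − 23.75° = 62.58°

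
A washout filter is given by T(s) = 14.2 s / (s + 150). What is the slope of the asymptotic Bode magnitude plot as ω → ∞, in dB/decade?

0 dB/decade

With 1 zero and 1 pole, the high-frequency asymptotic slope is 20 × (1 − 1) = 0 dB/decade.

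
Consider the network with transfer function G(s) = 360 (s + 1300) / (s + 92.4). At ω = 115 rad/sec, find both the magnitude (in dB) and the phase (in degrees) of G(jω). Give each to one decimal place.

|j115 + 1300| = √(115² + 1300²) = 1305
|j115 + 92.4| = √(115² + 92.4²) = 147.5
|G(j115)| = 360 × 1305 / 147.5 = 3184.8
20 log₁₀(3184.8) = 70.06 dB
∠(j115 + 1300) = arctan(115/1300) = 5.06°
∠(j115 + 92.4) = arctan(115/92.4) = 51.22°
∠G(j115) = 5.06° − 51.22° = -46.16°

|G| = 70.1 dB, ∠G = -46.2°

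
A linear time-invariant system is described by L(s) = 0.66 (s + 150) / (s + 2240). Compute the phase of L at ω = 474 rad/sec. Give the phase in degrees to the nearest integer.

∠(j474 + 150) = arctan(474/150) = 72.44°
∠(j474 + 2240) = arctan(474/2240) = 11.95°
∠L(j474) = 72.44° − 11.95° = 60.49°

60°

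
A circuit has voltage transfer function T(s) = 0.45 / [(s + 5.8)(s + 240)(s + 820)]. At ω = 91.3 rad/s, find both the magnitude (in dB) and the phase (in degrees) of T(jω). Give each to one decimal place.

|j91.3 + 5.8| = √(91.3² + 5.8²) = 91.48
|j91.3 + 240| = √(91.3² + 240²) = 256.8
|j91.3 + 820| = √(91.3² + 820²) = 825.1
|T(j91.3)| = 0.45 / (91.48 × 256.8 × 825.1) = 2.3218e-08
20 log₁₀(2.3218e-08) = -152.68 dB
∠(j91.3 + 5.8) = arctan(91.3/5.8) = 86.37°
∠(j91.3 + 240) = arctan(91.3/240) = 20.83°
∠(j91.3 + 820) = arctan(91.3/820) = 6.35°
∠T(j91.3) = − (86.37° + 20.83° + 6.35°) = -113.55°

|T| = -152.7 dB, ∠T = -113.5°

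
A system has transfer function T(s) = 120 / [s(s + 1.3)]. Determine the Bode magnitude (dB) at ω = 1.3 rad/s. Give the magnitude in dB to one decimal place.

34.0 dB

|j1.3 + 1.3| = √(1.3² + 1.3²) = 1.838
|j1.3| = 1.3
|T(j1.3)| = 120 / (1.838 × 1.3) = 50.209
20 log₁₀(50.209) = 34.02 dB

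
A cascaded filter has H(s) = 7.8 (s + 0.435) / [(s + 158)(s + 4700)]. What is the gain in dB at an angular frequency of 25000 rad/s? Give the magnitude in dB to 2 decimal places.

-70.27 dB

|j25000 + 0.435| = √(25000² + 0.435²) = 2.5e+04
|j25000 + 158| = √(25000² + 158²) = 2.5e+04
|j25000 + 4700| = √(25000² + 4700²) = 2.544e+04
|H(j25000)| = 7.8 × 2.5e+04 / (2.5e+04 × 2.544e+04) = 0.00030662
20 log₁₀(0.00030662) = -70.268 dB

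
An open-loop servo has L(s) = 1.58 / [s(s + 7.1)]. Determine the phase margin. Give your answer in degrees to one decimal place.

88.2°

Gain crossover: |L(jω)| = 1 at ω ≈ 0.222 rad/s.
∠L(j0.222) = −90° − arctan(0.222/7.1) ≈ -91.79°
PM = 180° + (-91.79°) = 88.21°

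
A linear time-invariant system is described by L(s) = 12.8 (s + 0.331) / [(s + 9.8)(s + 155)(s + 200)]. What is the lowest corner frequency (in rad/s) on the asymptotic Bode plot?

0.331 rad/s

Break frequencies occur at each pole and zero magnitude: 0.331 rad/s, 9.8 rad/s, 155 rad/s, 200 rad/s.
The lowest is 0.331 rad/s.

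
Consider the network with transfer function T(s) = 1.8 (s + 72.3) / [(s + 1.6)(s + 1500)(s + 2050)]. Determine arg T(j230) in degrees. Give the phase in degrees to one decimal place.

-32.2 deg

∠(j230 + 72.3) = arctan(230/72.3) = 72.55°
∠(j230 + 1.6) = arctan(230/1.6) = 89.60°
∠(j230 + 1500) = arctan(230/1500) = 8.72°
∠(j230 + 2050) = arctan(230/2050) = 6.40°
∠T(j230) = 72.55° − (89.60° + 8.72° + 6.40°) = -32.17°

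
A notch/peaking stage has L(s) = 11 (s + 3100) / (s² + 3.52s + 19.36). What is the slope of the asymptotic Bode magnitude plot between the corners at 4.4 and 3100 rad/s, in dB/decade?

In this band the factors already past their corner are: complex pole pair at ωₙ ≈ 4.4; net slope = -40 dB/decade.

-40 dB/decade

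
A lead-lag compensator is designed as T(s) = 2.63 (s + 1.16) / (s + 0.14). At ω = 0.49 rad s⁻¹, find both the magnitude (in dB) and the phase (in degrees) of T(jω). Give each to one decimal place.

|T| = 16.3 dB, ∠T = -51.2°

|j0.49 + 1.16| = √(0.49² + 1.16²) = 1.259
|j0.49 + 0.14| = √(0.49² + 0.14²) = 0.5096
|T(j0.49)| = 2.63 × 1.259 / 0.5096 = 6.4988
20 log₁₀(6.4988) = 16.26 dB
∠(j0.49 + 1.16) = arctan(0.49/1.16) = 22.90°
∠(j0.49 + 0.14) = arctan(0.49/0.14) = 74.05°
∠T(j0.49) = 22.90° − 74.05° = -51.15°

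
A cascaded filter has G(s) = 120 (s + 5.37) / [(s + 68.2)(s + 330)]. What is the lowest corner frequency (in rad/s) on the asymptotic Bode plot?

5.37 rad/s

Break frequencies occur at each pole and zero magnitude: 5.37 rad/s, 68.2 rad/s, 330 rad/s.
The lowest is 5.37 rad/s.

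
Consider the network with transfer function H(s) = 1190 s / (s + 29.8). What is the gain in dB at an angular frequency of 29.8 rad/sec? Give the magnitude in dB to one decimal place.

|j29.8| = 29.8
|j29.8 + 29.8| = √(29.8² + 29.8²) = 42.14
|H(j29.8)| = 1190 × 29.8 / 42.14 = 841.46
20 log₁₀(841.46) = 58.50 dB

58.5 dB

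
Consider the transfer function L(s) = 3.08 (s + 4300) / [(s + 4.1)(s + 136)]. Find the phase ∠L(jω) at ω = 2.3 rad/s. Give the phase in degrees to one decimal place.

∠(j2.3 + 4300) = arctan(2.3/4300) = 0.03°
∠(j2.3 + 4.1) = arctan(2.3/4.1) = 29.29°
∠(j2.3 + 136) = arctan(2.3/136) = 0.97°
∠L(j2.3) = 0.03° − (29.29° + 0.97°) = -30.23°

-30.2°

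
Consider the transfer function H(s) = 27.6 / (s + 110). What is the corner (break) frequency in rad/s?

110 rad/s

The single real pole at s = −110 gives a corner at ω = 110 rad/s.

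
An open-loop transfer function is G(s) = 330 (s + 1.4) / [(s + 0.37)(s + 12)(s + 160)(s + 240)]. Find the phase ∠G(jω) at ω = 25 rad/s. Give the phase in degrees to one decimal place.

-81.5°

∠(j25 + 1.4) = arctan(25/1.4) = 86.79°
∠(j25 + 0.37) = arctan(25/0.37) = 89.15°
∠(j25 + 12) = arctan(25/12) = 64.36°
∠(j25 + 160) = arctan(25/160) = 8.88°
∠(j25 + 240) = arctan(25/240) = 5.95°
∠G(j25) = 86.79° − (89.15° + 64.36° + 8.88° + 5.95°) = -81.54°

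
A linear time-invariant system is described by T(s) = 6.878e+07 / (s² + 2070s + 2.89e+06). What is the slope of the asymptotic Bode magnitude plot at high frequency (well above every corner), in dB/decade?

-40 dB/decade

With 0 zeros and 2 poles, the high-frequency asymptotic slope is 20 × (0 − 2) = -40 dB/decade.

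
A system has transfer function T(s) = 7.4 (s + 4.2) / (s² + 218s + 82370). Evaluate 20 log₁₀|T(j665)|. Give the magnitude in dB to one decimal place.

|j665 + 4.2| = √(665² + 4.2²) = 665
|(j665)² + 218(j665) + 82370| = |-3.5986e+05 + j1.4497e+05| = 3.88e+05
|T(j665)| = 7.4 × 665 / 3.88e+05 = 0.012685
20 log₁₀(0.012685) = -37.93 dB

-37.9 dB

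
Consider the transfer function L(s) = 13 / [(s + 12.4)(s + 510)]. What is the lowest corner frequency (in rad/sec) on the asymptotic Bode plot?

Break frequencies occur at each pole and zero magnitude: 12.4 rad/sec, 510 rad/sec.
The lowest is 12.4 rad/sec.

12.4 rad/sec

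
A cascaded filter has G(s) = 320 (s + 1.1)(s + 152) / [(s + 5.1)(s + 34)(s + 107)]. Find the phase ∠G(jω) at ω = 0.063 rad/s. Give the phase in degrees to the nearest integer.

∠(j0.063 + 1.1) = arctan(0.063/1.1) = 3.28°
∠(j0.063 + 152) = arctan(0.063/152) = 0.02°
∠(j0.063 + 5.1) = arctan(0.063/5.1) = 0.71°
∠(j0.063 + 34) = arctan(0.063/34) = 0.11°
∠(j0.063 + 107) = arctan(0.063/107) = 0.03°
∠G(j0.063) = 3.28° + 0.02° − (0.71° + 0.11° + 0.03°) = 2.45°

2°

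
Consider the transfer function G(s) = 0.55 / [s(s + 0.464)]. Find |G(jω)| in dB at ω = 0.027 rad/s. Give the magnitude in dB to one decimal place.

|j0.027 + 0.464| = √(0.027² + 0.464²) = 0.4648
|j0.027| = 0.027
|G(j0.027)| = 0.55 / (0.4648 × 0.027) = 43.828
20 log₁₀(43.828) = 32.83 dB

32.8 dB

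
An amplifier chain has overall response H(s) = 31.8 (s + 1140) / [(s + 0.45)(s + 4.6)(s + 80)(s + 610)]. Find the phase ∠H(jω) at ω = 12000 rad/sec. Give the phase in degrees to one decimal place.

∠(j12000 + 1140) = arctan(12000/1140) = 84.57°
∠(j12000 + 0.45) = arctan(12000/0.45) = 90.00°
∠(j12000 + 4.6) = arctan(12000/4.6) = 89.98°
∠(j12000 + 80) = arctan(12000/80) = 89.62°
∠(j12000 + 610) = arctan(12000/610) = 87.09°
∠H(j12000) = 84.57° − (90.00° + 89.98° + 89.62° + 87.09°) = -272.11°

-272.1°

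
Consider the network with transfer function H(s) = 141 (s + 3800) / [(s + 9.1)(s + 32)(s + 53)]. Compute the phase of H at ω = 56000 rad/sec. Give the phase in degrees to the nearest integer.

∠(j56000 + 3800) = arctan(56000/3800) = 86.12°
∠(j56000 + 9.1) = arctan(56000/9.1) = 89.99°
∠(j56000 + 32) = arctan(56000/32) = 89.97°
∠(j56000 + 53) = arctan(56000/53) = 89.95°
∠H(j56000) = 86.12° − (89.99° + 89.97° + 89.95°) = -183.79°

-184°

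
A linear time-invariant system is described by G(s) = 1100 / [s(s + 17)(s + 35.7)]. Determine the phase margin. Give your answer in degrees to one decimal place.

81.1°

Gain crossover: |G(jω)| = 1 at ω ≈ 1.8 rad/s.
∠G(j1.8) = −90° − arctan(1.8/17) − arctan(1.8/35.7) ≈ -98.93°
PM = 180° + (-98.93°) = 81.07°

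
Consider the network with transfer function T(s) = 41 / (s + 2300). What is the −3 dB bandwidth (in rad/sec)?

2300 rad/sec

For a single-pole low-pass, the −3 dB point is at the pole: ω = 2300 rad/sec.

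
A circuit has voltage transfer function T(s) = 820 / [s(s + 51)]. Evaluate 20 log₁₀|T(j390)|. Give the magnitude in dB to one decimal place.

|j390 + 51| = √(390² + 51²) = 393.3
|j390| = 390
|T(j390)| = 820 / (393.3 × 390) = 0.0053457
20 log₁₀(0.0053457) = -45.44 dB

-45.4 dB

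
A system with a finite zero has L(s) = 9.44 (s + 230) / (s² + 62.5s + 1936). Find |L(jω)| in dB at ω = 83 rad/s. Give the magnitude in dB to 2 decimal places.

|j83 + 230| = √(83² + 230²) = 244.5
|(j83)² + 62.5(j83) + 1936| = |-4953 + j5187.5| = 7172
|L(j83)| = 9.44 × 244.5 / 7172 = 0.32183
20 log₁₀(0.32183) = -9.848 dB

-9.85 dB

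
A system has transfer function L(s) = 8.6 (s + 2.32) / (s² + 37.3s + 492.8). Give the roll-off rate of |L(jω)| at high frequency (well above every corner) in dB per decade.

-20 dB/decade

With 1 zero and 2 poles, the high-frequency asymptotic slope is 20 × (1 − 2) = -20 dB/decade.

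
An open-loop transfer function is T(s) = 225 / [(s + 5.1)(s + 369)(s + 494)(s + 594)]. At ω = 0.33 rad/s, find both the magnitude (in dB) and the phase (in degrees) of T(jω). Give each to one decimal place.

|T| = -127.8 dB, ∠T = -3.8°

|j0.33 + 5.1| = √(0.33² + 5.1²) = 5.111
|j0.33 + 369| = √(0.33² + 369²) = 369
|j0.33 + 494| = √(0.33² + 494²) = 494
|j0.33 + 594| = √(0.33² + 594²) = 594
|T(j0.33)| = 225 / (5.111 × 369 × 494 × 594) = 4.066e-07
20 log₁₀(4.066e-07) = -127.82 dB
∠(j0.33 + 5.1) = arctan(0.33/5.1) = 3.70°
∠(j0.33 + 369) = arctan(0.33/369) = 0.05°
∠(j0.33 + 494) = arctan(0.33/494) = 0.04°
∠(j0.33 + 594) = arctan(0.33/594) = 0.03°
∠T(j0.33) = − (3.70° + 0.05° + 0.04° + 0.03°) = -3.82°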